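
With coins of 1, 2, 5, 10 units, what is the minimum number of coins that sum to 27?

27 = 2×10 + 1×5 + 1×2
Total coins = 2 + 1 + 1 = 4

4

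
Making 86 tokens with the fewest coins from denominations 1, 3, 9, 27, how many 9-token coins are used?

Greedy: take as many of the largest coin as possible, then repeat with the remainder.
86 − 3×27→5 − 1×3→2 − 2×1→0
Count of 9: 0

0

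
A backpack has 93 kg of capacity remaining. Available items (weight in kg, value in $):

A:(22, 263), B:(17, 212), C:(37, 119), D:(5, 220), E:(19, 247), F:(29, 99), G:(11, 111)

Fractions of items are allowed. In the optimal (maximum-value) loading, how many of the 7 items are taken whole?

Sort by value per unit weight and fill in that order.
Order: D (220/5=44.00) > E (247/19=13.00) > B (212/17=12.47) > A (263/22=11.95) > G (111/11=10.09) > F (99/29=3.41) > C (119/37=3.22)
Fill: take D (5 @ 220) → take E (19 @ 247) → take B (17 @ 212) → take A (22 @ 263) → take G (11 @ 111) → take 19/29 of F → 64.86; 93/93 used.
5 item(s) taken whole; one partial (take 19/29 of F).

5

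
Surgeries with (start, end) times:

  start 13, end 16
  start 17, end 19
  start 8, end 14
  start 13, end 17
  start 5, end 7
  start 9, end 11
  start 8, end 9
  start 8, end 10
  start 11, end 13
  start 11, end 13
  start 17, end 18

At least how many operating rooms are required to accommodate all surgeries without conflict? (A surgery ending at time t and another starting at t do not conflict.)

3

starts: [5, 8, 8, 8, 9, 11, 11, 13, 13, 17, 17]
ends:   [7, 9, 10, 11, 13, 13, 14, 16, 17, 18, 19]
s5→1 e7→0 s8→1 s8→2 s8→3  — peak 3.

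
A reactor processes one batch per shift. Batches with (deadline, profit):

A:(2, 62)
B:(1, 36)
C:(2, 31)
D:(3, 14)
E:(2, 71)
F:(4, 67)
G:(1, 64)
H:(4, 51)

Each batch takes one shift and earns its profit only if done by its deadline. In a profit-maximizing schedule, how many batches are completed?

By profit: E(d2,71), F(d4,67), G(d1,64), A(d2,62), H(d4,51), B(d1,36), C(d2,31), D(d3,14)
E→slot 2; F→slot 4; G→slot 1; A skipped; H→slot 3; B skipped; C skipped; D skipped.
4 of 8 scheduled.

4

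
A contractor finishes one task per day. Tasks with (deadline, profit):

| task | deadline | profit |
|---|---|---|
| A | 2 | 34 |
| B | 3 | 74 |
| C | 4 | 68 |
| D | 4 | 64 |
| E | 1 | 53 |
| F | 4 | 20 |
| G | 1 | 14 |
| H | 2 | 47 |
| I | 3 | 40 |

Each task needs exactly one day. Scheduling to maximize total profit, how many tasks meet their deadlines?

4

Take jobs in profit order; each goes to the latest open slot no later than its deadline.
By profit: B(d3,74), C(d4,68), D(d4,64), E(d1,53), H(d2,47), I(d3,40), A(d2,34), F(d4,20), G(d1,14)
B→slot 3; C→slot 4; D→slot 2; E→slot 1; H skipped; I skipped; A skipped; F skipped; G skipped.
4 of 9 scheduled.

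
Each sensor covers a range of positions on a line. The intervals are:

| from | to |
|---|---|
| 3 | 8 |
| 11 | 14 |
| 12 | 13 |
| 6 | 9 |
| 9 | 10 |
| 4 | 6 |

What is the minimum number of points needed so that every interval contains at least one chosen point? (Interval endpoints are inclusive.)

Sort by right endpoint; whenever an interval is uncovered, place a point at its right end.
Sorted: [4,6] [3,8] [6,9] [9,10] [12,13] [11,14]
{[4,6],[3,8],[6,9]} hit by 6; {[9,10]} hit by 10; {[12,13],[11,14]} hit by 13.
Points: 6, 10, 13 (3 total).

3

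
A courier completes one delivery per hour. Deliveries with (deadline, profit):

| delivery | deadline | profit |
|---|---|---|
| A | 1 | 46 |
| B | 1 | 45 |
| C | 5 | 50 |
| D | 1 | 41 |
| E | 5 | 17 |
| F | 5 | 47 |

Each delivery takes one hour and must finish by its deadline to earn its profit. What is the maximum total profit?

Profit order: C=50 F=47 A=46 B=45 D=41 E=17
Assign: C→slot 5, F→slot 4, A→slot 1, B skipped, D skipped, E→slot 3.
Slots: [1:A] [3:E] [4:F] [5:C]
Profit = 46 + 17 + 47 + 50 = 160

160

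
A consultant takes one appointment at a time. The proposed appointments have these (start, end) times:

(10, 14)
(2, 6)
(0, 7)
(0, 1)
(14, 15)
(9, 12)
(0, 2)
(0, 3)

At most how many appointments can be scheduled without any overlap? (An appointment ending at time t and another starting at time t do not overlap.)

4

Sort by end time and greedily take each interval whose start is ≥ the last chosen end.
By end time: (0,1), (0,2), (0,3), (2,6), (0,7), (9,12), (10,14), (14,15).
Pick (0,1); next start ≥ 1 → (2,6); next start ≥ 6 → (9,12); next start ≥ 12 → (14,15).
Selected 4 appointments.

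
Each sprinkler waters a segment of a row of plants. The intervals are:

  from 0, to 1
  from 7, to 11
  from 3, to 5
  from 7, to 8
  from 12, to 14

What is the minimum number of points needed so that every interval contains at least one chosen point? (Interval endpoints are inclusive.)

By right end: [0,1]  [3,5]  [7,8]  [7,11]  [12,14]
[0,1] uncovered → point at 1; [3,5] uncovered → point at 5; [7,8] uncovered → point at 8; [12,14] uncovered → point at 14.
Points: 1, 5, 8, 14 (4 total).

4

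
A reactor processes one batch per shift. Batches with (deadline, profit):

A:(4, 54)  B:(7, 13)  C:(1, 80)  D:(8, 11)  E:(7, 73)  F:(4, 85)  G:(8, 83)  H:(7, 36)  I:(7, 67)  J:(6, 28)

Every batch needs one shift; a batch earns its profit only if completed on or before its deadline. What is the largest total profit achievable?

506

Profit order: F=85 G=83 C=80 E=73 I=67 A=54 H=36 J=28 B=13 D=11
Assign: F→slot 4, G→slot 8, C→slot 1, E→slot 7, I→slot 6, A→slot 3, H→slot 5, J→slot 2, B skipped, D skipped.
Slots: [1:C] [2:J] [3:A] [4:F] [5:H] [6:I] [7:E] [8:G]
Profit = 80 + 28 + 54 + 85 + 36 + 67 + 73 + 83 = 506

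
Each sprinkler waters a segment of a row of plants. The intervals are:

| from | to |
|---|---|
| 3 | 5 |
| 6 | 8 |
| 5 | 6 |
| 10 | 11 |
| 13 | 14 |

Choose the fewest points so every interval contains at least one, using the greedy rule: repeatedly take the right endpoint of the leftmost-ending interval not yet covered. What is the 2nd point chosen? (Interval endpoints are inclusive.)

By right end: [3,5]  [5,6]  [6,8]  [10,11]  [13,14]
[3,5] uncovered → point at 5; [6,8] uncovered → point at 8; [10,11] uncovered → point at 11; [13,14] uncovered → point at 14.
Points: 5, 8, 11, 14 (4 total).

8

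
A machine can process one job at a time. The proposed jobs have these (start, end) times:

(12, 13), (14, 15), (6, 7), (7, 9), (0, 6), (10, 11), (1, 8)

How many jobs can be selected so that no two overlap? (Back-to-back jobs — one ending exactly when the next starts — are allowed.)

6

Greedy by earliest finish: after sorting by end time, pick each interval compatible with the last pick.
By end time: (0,6), (6,7), (1,8), (7,9), (10,11), (12,13), (14,15).
Pick (0,6); next start ≥ 6 → (6,7); next start ≥ 7 → (7,9); next start ≥ 9 → (10,11); next start ≥ 11 → (12,13); next start ≥ 13 → (14,15).
Selected 6 jobs.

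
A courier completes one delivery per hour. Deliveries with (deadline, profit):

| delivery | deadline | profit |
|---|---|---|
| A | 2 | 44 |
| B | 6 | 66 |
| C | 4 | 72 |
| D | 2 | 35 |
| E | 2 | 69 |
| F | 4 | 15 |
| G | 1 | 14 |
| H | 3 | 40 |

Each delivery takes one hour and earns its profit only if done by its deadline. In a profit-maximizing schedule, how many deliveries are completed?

Profit order: C=72 E=69 B=66 A=44 H=40 D=35 F=15 G=14
Assign: C→slot 4, E→slot 2, B→slot 6, A→slot 1, H→slot 3, D skipped, F skipped, G skipped.
Slots: [1:A] [2:E] [3:H] [4:C] [6:B]
5 of 8 scheduled.

5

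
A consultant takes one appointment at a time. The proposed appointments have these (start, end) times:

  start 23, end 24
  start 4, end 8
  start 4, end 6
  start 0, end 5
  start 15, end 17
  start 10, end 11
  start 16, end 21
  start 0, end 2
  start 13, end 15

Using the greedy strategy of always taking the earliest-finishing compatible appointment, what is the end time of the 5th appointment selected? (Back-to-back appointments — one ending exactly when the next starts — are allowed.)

17

By end time: (0,2), (0,5), (4,6), (4,8), (10,11), (13,15), (15,17), (16,21), (23,24).
Pick (0,2); next start ≥ 2 → (4,6); next start ≥ 6 → (10,11); next start ≥ 11 → (13,15); next start ≥ 15 → (15,17); next start ≥ 17 → (23,24).
Selected: (0,2) (4,6) (10,11) (13,15) (15,17) (23,24)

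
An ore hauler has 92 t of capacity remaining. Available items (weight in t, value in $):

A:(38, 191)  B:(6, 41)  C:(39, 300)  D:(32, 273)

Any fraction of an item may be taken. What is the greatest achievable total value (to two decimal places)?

689.39

Greedy by value/weight ratio, highest first.
Order: D (273/32=8.53) > C (300/39=7.69) > B (41/6=6.83) > A (191/38=5.03)
Fill: take D (32 @ 273) → take C (39 @ 300) → take B (6 @ 41) → take 15/38 of A → 75.39; 92/92 used.
Total value = 689.39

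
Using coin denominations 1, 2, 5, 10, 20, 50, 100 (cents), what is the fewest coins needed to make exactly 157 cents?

4

157 = 1×100 + 1×50 + 1×5 + 1×2
Total coins = 1 + 1 + 1 + 1 = 4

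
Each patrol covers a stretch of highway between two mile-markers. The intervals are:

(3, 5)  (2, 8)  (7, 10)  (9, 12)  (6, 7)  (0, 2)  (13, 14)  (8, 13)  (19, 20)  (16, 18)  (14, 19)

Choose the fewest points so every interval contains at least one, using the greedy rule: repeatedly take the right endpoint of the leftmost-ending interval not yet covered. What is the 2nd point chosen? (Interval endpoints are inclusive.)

Sort by right endpoint; whenever an interval is uncovered, place a point at its right end.
Sorted: [0,2] [3,5] [6,7] [2,8] [7,10] [9,12] [8,13] [13,14] [16,18] [14,19] [19,20]
{[0,2]} hit by 2; {[3,5]} hit by 5; {[6,7],[2,8],[7,10]} hit by 7; {[9,12],[8,13]} hit by 12; {[13,14]} hit by 14; {[16,18],[14,19]} hit by 18; {[19,20]} hit by 20.
Points: 2, 5, 7, 12, 14, 18, 20 (7 total).

5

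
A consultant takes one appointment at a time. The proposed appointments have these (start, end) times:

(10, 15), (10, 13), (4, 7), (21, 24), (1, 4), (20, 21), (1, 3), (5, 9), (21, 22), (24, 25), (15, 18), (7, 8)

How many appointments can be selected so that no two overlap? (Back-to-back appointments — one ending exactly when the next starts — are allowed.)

Sort by end time and greedily take each interval whose start is ≥ the last chosen end.
By end time: (1,3), (1,4), (4,7), (7,8), (5,9), (10,13), (10,15), (15,18), (20,21), (21,22), (21,24), (24,25).
Pick (1,3); next start ≥ 3 → (4,7); next start ≥ 7 → (7,8); next start ≥ 8 → (10,13); next start ≥ 13 → (15,18); next start ≥ 18 → (20,21); next start ≥ 21 → (21,22); next start ≥ 22 → (24,25).
Selected 8 appointments.

8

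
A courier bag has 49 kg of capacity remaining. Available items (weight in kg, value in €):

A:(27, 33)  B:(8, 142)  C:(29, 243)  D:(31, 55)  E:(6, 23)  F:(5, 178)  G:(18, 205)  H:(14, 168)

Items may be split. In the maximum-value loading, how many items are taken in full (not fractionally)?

Greedy by value/weight ratio, highest first.
Ratios (sorted): F 35.60, B 17.75, H 12.00, G 11.39, C 8.38, E 3.83, D 1.77, A 1.22
take F (5 @ 178); take B (8 @ 142); take H (14 @ 168); take G (18 @ 205); take 4/29 of C → 33.52. Capacity used 49/49.
4 item(s) taken whole; one partial (take 4/29 of C).

4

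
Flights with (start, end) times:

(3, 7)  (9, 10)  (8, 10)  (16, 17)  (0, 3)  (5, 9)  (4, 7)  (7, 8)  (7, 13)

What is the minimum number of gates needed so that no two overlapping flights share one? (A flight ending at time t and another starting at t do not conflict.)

3

The answer is the maximum number of intervals overlapping at any instant.
Events (time:±→running): 0:+→1 3:-→0 3:+→1 4:+→2 5:+→3 … peak 3.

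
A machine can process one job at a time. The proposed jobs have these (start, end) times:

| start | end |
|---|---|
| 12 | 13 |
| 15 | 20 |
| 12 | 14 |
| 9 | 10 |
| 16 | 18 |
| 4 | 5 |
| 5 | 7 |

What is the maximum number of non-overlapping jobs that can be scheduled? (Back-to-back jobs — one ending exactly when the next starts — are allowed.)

5

Greedy by earliest finish: after sorting by end time, pick each interval compatible with the last pick.
Sorted by end: (4,5)  (5,7)  (9,10)  (12,13)  (12,14)  (16,18)  (15,20)
take (4,5); take (5,7); take (9,10); take (12,13); take (16,18).
Selected 5 jobs.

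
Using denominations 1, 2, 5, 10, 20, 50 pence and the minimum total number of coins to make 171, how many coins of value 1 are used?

1

171 − 3×50→21 − 1×20→1 − 1×1→0
Count of 1: 1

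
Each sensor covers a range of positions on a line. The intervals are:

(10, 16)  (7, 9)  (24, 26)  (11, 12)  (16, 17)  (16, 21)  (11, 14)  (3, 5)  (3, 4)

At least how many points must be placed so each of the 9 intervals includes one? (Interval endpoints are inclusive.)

Sort by right endpoint; whenever an interval is uncovered, place a point at its right end.
By right end: [3,4]  [3,5]  [7,9]  [11,12]  [11,14]  [10,16]  [16,17]  [16,21]  [24,26]
[3,4] uncovered → point at 4; [7,9] uncovered → point at 9; [11,12] uncovered → point at 12; [16,17] uncovered → point at 17; [24,26] uncovered → point at 26.
Points: 4, 9, 12, 17, 26 (5 total).

5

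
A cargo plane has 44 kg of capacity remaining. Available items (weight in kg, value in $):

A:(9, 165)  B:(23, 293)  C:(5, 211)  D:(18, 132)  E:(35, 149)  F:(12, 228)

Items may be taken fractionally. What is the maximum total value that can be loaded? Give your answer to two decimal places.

Order: C (211/5=42.20) > F (228/12=19.00) > A (165/9=18.33) > B (293/23=12.74) > D (132/18=7.33) > E (149/35=4.26)
Fill: take C (5 @ 211) → take F (12 @ 228) → take A (9 @ 165) → take 18/23 of B → 229.30; 44/44 used.
Total value = 833.30

833.30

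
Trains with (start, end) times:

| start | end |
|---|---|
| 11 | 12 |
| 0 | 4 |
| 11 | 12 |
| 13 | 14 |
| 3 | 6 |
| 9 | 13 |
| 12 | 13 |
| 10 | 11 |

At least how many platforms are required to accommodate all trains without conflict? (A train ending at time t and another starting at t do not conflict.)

Count concurrent intervals with a sweep; the peak is the room count.
starts: [0, 3, 9, 10, 11, 11, 12, 13]
ends:   [4, 6, 11, 12, 12, 13, 13, 14]
s0→1 s3→2 e4→1 e6→0 s9→1 s10→2 e11→1 s11→2 s11→3  — peak 3.

3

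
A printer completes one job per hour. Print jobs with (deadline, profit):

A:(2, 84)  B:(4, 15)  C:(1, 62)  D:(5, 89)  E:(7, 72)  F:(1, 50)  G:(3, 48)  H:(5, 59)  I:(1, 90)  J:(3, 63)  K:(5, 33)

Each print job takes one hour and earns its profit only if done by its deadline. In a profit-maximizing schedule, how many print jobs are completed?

6

By profit: I(d1,90), D(d5,89), A(d2,84), E(d7,72), J(d3,63), C(d1,62), H(d5,59), F(d1,50), G(d3,48), K(d5,33), B(d4,15)
I→slot 1; D→slot 5; A→slot 2; E→slot 7; J→slot 3; C skipped; H→slot 4; F skipped; G skipped; K skipped; B skipped.
6 of 11 scheduled.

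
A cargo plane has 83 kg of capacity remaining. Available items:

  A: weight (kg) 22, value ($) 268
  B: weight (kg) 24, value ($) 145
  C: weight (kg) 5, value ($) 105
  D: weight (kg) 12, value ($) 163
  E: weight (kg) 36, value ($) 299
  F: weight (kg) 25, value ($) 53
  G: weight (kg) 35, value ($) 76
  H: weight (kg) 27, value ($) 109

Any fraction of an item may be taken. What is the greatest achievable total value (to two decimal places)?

Order: C (105/5=21.00) > D (163/12=13.58) > A (268/22=12.18) > E (299/36=8.31) > B (145/24=6.04) > H (109/27=4.04) > G (76/35=2.17) > F (53/25=2.12)
Fill: take C (5 @ 105) → take D (12 @ 163) → take A (22 @ 268) → take E (36 @ 299) → take 8/24 of B → 48.33; 83/83 used.
Total value = 883.33

883.33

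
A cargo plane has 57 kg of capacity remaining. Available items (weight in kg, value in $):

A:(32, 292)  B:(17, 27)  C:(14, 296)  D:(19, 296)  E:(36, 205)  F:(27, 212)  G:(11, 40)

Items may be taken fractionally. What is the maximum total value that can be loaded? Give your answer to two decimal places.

811.00

Sort by value per unit weight and fill in that order.
Order: C (296/14=21.14) > D (296/19=15.58) > A (292/32=9.12) > F (212/27=7.85) > E (205/36=5.69) > G (40/11=3.64) > B (27/17=1.59)
Fill: take C (14 @ 296) → take D (19 @ 296) → take 24/32 of A → 219.00; 57/57 used.
Total value = 811.00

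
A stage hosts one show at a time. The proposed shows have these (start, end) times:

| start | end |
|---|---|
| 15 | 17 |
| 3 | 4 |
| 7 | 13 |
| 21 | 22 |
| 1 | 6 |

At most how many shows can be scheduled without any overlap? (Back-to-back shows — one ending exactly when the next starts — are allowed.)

By end time: (3,4), (1,6), (7,13), (15,17), (21,22).
Pick (3,4); next start ≥ 4 → (7,13); next start ≥ 13 → (15,17); next start ≥ 17 → (21,22).
Selected 4 shows.

4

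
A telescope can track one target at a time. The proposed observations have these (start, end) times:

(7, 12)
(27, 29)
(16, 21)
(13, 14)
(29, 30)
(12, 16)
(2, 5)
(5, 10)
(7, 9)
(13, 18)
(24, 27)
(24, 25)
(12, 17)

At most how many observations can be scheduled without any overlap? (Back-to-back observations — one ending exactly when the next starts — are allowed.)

7

By end time: (2,5), (7,9), (5,10), (7,12), (13,14), (12,16), (12,17), (13,18), (16,21), (24,25), (24,27), (27,29), (29,30).
Pick (2,5); next start ≥ 5 → (7,9); next start ≥ 9 → (13,14); next start ≥ 14 → (16,21); next start ≥ 21 → (24,25); next start ≥ 25 → (27,29); next start ≥ 29 → (29,30).
Selected 7 observations.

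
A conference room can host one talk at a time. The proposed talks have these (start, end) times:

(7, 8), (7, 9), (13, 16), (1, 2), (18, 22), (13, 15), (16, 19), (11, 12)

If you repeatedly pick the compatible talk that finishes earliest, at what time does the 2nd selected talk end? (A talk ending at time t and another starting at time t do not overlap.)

By end time: (1,2), (7,8), (7,9), (11,12), (13,15), (13,16), (16,19), (18,22).
Pick (1,2); next start ≥ 2 → (7,8); next start ≥ 8 → (11,12); next start ≥ 12 → (13,15); next start ≥ 15 → (16,19).
Selected: (1,2) (7,8) (11,12) (13,15) (16,19)

8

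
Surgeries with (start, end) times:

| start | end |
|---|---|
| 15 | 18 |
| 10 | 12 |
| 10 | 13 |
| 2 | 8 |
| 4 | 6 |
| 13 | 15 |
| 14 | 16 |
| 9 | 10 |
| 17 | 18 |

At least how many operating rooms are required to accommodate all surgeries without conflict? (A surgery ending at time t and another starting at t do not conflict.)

2

Count concurrent intervals with a sweep; the peak is the room count.
Events (time:±→running): 2:+→1 4:+→2 … peak 2.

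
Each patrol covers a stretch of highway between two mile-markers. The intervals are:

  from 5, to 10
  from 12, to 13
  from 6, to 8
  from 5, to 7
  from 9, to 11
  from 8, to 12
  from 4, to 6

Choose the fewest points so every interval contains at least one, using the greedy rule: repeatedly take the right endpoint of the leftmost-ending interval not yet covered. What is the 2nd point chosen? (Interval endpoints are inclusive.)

11

Process intervals by earliest right end; each time one isn't hit yet, stab at its right endpoint.
Sorted: [4,6] [5,7] [6,8] [5,10] [9,11] [8,12] [12,13]
{[4,6],[5,7],[6,8],[5,10]} hit by 6; {[9,11],[8,12]} hit by 11; {[12,13]} hit by 13.
Points: 6, 11, 13 (3 total).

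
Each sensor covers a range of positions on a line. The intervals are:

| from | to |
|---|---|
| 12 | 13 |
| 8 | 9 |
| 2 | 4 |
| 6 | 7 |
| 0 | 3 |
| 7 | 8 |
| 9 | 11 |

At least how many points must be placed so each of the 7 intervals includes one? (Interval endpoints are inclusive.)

Process intervals by earliest right end; each time one isn't hit yet, stab at its right endpoint.
By right end: [0,3]  [2,4]  [6,7]  [7,8]  [8,9]  [9,11]  [12,13]
[0,3] uncovered → point at 3; [6,7] uncovered → point at 7; [8,9] uncovered → point at 9; [12,13] uncovered → point at 13.
Points: 3, 7, 9, 13 (4 total).

4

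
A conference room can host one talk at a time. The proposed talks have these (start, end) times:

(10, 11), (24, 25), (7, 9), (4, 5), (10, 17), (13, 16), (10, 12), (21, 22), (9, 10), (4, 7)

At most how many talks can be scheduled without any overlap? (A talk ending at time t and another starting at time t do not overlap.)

Order by finish time; keep every interval that doesn't clash with the previous kept one.
Sorted by end: (4,5)  (4,7)  (7,9)  (9,10)  (10,11)  (10,12)  (13,16)  (10,17)  (21,22)  (24,25)
take (4,5); skip (4,7); take (7,9); take (9,10); take (10,11); take (13,16); skip (10,17); take (21,22); take (24,25).
Selected 7 talks.

7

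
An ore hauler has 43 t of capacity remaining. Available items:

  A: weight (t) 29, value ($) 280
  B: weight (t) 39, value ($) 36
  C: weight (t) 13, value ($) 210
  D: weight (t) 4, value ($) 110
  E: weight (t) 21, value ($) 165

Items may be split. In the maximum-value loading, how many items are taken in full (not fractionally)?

Sort by value per unit weight and fill in that order.
Ratios (sorted): D 27.50, C 16.15, A 9.66, E 7.86, B 0.92
take D (4 @ 110); take C (13 @ 210); take 26/29 of A → 251.03. Capacity used 43/43.
2 item(s) taken whole; one partial (take 26/29 of A).

2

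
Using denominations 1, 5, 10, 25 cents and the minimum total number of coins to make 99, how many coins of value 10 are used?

99 − 3×25→24 − 2×10→4 − 4×1→0
Count of 10: 2

2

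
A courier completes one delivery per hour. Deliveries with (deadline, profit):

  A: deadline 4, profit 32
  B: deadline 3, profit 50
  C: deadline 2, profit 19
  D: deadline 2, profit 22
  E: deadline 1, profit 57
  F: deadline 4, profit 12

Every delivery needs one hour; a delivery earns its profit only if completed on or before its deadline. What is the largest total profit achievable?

161

Sort by profit descending; place each in the latest free slot ≤ its deadline.
By profit: E(d1,57), B(d3,50), A(d4,32), D(d2,22), C(d2,19), F(d4,12)
E→slot 1; B→slot 3; A→slot 4; D→slot 2; C skipped; F skipped.
Profit = 57 + 22 + 50 + 32 = 161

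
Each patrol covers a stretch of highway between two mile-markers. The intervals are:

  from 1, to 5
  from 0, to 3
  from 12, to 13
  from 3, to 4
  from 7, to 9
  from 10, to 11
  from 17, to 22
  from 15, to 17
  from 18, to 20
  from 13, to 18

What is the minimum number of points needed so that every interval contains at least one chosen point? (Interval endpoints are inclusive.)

6

Sorted: [0,3] [3,4] [1,5] [7,9] [10,11] [12,13] [15,17] [13,18] [18,20] [17,22]
{[0,3],[3,4],[1,5]} hit by 3; {[7,9]} hit by 9; {[10,11]} hit by 11; {[12,13]} hit by 13; {[15,17],[13,18]} hit by 17; {[18,20],[17,22]} hit by 20.
Points: 3, 9, 11, 13, 17, 20 (6 total).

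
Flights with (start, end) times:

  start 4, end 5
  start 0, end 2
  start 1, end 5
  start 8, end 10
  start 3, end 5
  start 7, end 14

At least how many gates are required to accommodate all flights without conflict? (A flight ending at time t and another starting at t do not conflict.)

3

Count concurrent intervals with a sweep; the peak is the room count.
starts: [0, 1, 3, 4, 7, 8]
ends:   [2, 5, 5, 5, 10, 14]
s0→1 s1→2 e2→1 s3→2 s4→3  — peak 3.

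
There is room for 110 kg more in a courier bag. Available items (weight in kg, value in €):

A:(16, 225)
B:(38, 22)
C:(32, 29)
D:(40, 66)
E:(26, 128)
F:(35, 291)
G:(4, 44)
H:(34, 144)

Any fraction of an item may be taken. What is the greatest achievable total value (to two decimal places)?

810.82

Greedy by value/weight ratio, highest first.
Ratios (sorted): A 14.06, G 11.00, F 8.31, E 4.92, H 4.24, D 1.65, C 0.91, B 0.58
take A (16 @ 225); take G (4 @ 44); take F (35 @ 291); take E (26 @ 128); take 29/34 of H → 122.82. Capacity used 110/110.
Total value = 810.82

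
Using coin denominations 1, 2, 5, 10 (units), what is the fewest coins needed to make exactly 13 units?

3

Greedy: take as many of the largest coin as possible, then repeat with the remainder.
13 − 1×10→3 − 1×2→1 − 1×1→0
Total coins = 1 + 1 + 1 = 3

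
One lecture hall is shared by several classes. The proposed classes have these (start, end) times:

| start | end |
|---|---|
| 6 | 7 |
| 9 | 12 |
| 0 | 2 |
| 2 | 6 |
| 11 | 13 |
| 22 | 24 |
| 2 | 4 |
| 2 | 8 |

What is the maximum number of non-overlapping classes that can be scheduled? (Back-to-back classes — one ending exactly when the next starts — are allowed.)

Sorted by end: (0,2)  (2,4)  (2,6)  (6,7)  (2,8)  (9,12)  (11,13)  (22,24)
take (0,2); take (2,4); take (6,7); take (9,12); take (22,24).
Selected 5 classes.

5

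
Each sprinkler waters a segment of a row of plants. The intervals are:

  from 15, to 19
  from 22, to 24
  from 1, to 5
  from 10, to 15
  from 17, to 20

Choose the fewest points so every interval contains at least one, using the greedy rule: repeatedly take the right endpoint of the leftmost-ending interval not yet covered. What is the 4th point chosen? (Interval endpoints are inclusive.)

By right end: [1,5]  [10,15]  [15,19]  [17,20]  [22,24]
[1,5] uncovered → point at 5; [10,15] uncovered → point at 15; [17,20] uncovered → point at 20; [22,24] uncovered → point at 24.
Points: 5, 15, 20, 24 (4 total).

24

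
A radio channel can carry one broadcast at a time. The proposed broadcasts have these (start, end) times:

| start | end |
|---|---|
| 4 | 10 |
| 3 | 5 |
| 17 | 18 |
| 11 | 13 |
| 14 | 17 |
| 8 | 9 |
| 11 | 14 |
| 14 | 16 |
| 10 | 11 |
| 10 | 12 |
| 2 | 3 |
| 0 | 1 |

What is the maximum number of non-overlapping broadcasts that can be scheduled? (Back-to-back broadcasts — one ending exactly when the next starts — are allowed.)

Order by finish time; keep every interval that doesn't clash with the previous kept one.
Sorted by end: (0,1)  (2,3)  (3,5)  (8,9)  (4,10)  (10,11)  (10,12)  (11,13)  (11,14)  (14,16)  (14,17)  (17,18)
take (0,1); take (2,3); take (3,5); take (8,9); skip (4,10); take (10,11); take (11,13); skip (11,14); take (14,16); take (17,18).
Selected 8 broadcasts.

8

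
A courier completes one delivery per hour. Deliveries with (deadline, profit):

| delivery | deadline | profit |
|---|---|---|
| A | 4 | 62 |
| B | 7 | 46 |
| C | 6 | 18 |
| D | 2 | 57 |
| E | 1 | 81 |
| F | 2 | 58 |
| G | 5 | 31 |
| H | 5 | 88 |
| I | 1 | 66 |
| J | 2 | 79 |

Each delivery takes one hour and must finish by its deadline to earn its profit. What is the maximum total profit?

By profit: H(d5,88), E(d1,81), J(d2,79), I(d1,66), A(d4,62), F(d2,58), D(d2,57), B(d7,46), G(d5,31), C(d6,18)
H→slot 5; E→slot 1; J→slot 2; I skipped; A→slot 4; F skipped; D skipped; B→slot 7; G→slot 3; C→slot 6.
Profit = 81 + 79 + 31 + 62 + 88 + 18 + 46 = 405

405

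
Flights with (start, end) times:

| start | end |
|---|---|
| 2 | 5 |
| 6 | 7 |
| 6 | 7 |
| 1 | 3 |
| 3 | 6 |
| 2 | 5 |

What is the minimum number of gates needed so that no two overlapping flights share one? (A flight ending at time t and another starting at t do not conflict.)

3

The answer is the maximum number of intervals overlapping at any instant.
Events (time:±→running): 1:+→1 2:+→2 2:+→3 … peak 3.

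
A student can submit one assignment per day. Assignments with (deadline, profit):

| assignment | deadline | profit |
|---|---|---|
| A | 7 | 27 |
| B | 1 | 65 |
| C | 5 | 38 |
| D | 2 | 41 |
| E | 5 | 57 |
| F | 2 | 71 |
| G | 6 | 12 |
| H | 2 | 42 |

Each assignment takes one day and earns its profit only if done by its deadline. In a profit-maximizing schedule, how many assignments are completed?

6

By profit: F(d2,71), B(d1,65), E(d5,57), H(d2,42), D(d2,41), C(d5,38), A(d7,27), G(d6,12)
F→slot 2; B→slot 1; E→slot 5; H skipped; D skipped; C→slot 4; A→slot 7; G→slot 6.
6 of 8 scheduled.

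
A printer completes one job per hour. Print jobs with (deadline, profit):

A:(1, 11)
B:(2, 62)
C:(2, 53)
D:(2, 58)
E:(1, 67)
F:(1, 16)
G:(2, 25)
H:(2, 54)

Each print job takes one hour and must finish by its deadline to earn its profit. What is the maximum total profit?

Sort by profit descending; place each in the latest free slot ≤ its deadline.
By profit: E(d1,67), B(d2,62), D(d2,58), H(d2,54), C(d2,53), G(d2,25), F(d1,16), A(d1,11)
E→slot 1; B→slot 2; D skipped; H skipped; C skipped; G skipped; F skipped; A skipped.
Profit = 67 + 62 = 129

129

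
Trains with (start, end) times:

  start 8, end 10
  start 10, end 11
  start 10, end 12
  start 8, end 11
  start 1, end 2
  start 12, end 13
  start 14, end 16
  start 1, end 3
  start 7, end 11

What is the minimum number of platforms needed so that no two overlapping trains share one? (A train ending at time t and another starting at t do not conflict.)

The answer is the maximum number of intervals overlapping at any instant.
Events (time:±→running): 1:+→1 1:+→2 2:-→1 3:-→0 7:+→1 8:+→2 8:+→3 10:-→2 10:+→3 10:+→4 … peak 4.

4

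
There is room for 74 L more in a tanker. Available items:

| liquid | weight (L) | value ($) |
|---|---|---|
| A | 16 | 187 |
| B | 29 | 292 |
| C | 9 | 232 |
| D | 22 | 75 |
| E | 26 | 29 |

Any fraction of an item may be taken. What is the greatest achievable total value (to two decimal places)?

779.18

Ratios (sorted): C 25.78, A 11.69, B 10.07, D 3.41, E 1.12
take C (9 @ 232); take A (16 @ 187); take B (29 @ 292); take 20/22 of D → 68.18. Capacity used 74/74.
Total value = 779.18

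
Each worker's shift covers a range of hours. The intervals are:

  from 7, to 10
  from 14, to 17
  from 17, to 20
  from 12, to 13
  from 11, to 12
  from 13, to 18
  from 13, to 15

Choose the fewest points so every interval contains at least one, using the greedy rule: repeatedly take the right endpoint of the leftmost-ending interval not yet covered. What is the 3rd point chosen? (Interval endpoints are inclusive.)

15

Process intervals by earliest right end; each time one isn't hit yet, stab at its right endpoint.
Sorted: [7,10] [11,12] [12,13] [13,15] [14,17] [13,18] [17,20]
{[7,10]} hit by 10; {[11,12],[12,13]} hit by 12; {[13,15],[14,17],[13,18]} hit by 15; {[17,20]} hit by 20.
Points: 10, 12, 15, 20 (4 total).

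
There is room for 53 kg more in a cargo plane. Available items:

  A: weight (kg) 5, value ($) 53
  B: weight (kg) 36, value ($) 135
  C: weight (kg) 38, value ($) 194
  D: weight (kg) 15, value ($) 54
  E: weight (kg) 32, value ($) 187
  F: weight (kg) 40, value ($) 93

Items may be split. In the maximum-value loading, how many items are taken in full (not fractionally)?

Greedy by value/weight ratio, highest first.
Ratios (sorted): A 10.60, E 5.84, C 5.11, B 3.75, D 3.60, F 2.33
take A (5 @ 53); take E (32 @ 187); take 16/38 of C → 81.68. Capacity used 53/53.
2 item(s) taken whole; one partial (take 16/38 of C).

2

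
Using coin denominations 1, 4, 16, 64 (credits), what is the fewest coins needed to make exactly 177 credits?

6

Use the largest denomination that fits, subtract, and repeat.
177 = 2×64 + 3×16 + 1×1
Total coins = 2 + 3 + 1 = 6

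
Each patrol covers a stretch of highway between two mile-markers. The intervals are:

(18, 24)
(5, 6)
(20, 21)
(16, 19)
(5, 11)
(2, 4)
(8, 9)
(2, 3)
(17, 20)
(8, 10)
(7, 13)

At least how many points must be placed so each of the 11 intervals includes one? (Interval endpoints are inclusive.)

By right end: [2,3]  [2,4]  [5,6]  [8,9]  [8,10]  [5,11]  [7,13]  [16,19]  [17,20]  [20,21]  [18,24]
[2,3] uncovered → point at 3; [5,6] uncovered → point at 6; [8,9] uncovered → point at 9; [16,19] uncovered → point at 19; [20,21] uncovered → point at 21.
Points: 3, 6, 9, 19, 21 (5 total).

5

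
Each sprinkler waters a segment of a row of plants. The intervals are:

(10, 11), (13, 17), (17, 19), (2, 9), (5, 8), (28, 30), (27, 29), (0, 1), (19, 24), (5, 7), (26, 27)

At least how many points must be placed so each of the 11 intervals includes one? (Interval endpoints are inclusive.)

Sort by right endpoint; whenever an interval is uncovered, place a point at its right end.
Sorted: [0,1] [5,7] [5,8] [2,9] [10,11] [13,17] [17,19] [19,24] [26,27] [27,29] [28,30]
{[0,1]} hit by 1; {[5,7],[5,8],[2,9]} hit by 7; {[10,11]} hit by 11; {[13,17],[17,19]} hit by 17; {[19,24]} hit by 24; {[26,27],[27,29]} hit by 27; {[28,30]} hit by 30.
Points: 1, 7, 11, 17, 24, 27, 30 (7 total).

7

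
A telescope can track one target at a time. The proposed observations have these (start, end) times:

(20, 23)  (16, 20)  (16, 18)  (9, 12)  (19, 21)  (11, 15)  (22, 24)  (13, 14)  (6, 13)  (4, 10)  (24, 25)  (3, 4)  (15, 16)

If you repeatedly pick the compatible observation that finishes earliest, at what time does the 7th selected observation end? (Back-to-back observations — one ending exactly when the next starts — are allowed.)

24

Sort by end time and greedily take each interval whose start is ≥ the last chosen end.
Sorted by end: (3,4)  (4,10)  (9,12)  (6,13)  (13,14)  (11,15)  (15,16)  (16,18)  (16,20)  (19,21)  (20,23)  (22,24)  (24,25)
take (3,4); take (4,10); take (13,14); take (15,16); take (16,18); skip (16,20); take (19,21); skip (20,23); take (22,24); take (24,25).
Selected: (3,4) (4,10) (13,14) (15,16) (16,18) (19,21) (22,24) (24,25)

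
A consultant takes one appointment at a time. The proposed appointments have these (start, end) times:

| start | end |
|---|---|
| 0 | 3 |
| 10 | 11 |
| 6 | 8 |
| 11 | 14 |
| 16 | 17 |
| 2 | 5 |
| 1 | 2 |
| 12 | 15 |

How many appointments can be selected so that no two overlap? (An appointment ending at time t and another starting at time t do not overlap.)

6

Greedy by earliest finish: after sorting by end time, pick each interval compatible with the last pick.
By end time: (1,2), (0,3), (2,5), (6,8), (10,11), (11,14), (12,15), (16,17).
Pick (1,2); next start ≥ 2 → (2,5); next start ≥ 5 → (6,8); next start ≥ 8 → (10,11); next start ≥ 11 → (11,14); next start ≥ 14 → (16,17).
Selected 6 appointments.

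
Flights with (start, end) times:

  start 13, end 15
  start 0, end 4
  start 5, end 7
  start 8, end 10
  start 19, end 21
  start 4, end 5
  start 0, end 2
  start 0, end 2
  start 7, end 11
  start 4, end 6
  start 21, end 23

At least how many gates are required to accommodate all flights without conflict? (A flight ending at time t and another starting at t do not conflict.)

starts: [0, 0, 0, 4, 4, 5, 7, 8, 13, 19, 21]
ends:   [2, 2, 4, 5, 6, 7, 10, 11, 15, 21, 23]
s0→1 s0→2 s0→3  — peak 3.

3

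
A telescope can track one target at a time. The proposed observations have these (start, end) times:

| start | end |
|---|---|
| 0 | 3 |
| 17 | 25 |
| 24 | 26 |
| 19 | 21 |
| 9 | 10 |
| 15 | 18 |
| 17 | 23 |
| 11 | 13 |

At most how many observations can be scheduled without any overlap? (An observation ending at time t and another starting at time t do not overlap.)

By end time: (0,3), (9,10), (11,13), (15,18), (19,21), (17,23), (17,25), (24,26).
Pick (0,3); next start ≥ 3 → (9,10); next start ≥ 10 → (11,13); next start ≥ 13 → (15,18); next start ≥ 18 → (19,21); next start ≥ 21 → (24,26).
Selected 6 observations.

6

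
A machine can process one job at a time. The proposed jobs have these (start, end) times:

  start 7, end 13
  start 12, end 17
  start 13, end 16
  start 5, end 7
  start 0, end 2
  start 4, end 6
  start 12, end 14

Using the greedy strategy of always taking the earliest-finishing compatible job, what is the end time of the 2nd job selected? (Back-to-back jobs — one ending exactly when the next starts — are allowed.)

6

Sorted by end: (0,2)  (4,6)  (5,7)  (7,13)  (12,14)  (13,16)  (12,17)
take (0,2); take (4,6); take (7,13); take (13,16).
Selected: (0,2) (4,6) (7,13) (13,16)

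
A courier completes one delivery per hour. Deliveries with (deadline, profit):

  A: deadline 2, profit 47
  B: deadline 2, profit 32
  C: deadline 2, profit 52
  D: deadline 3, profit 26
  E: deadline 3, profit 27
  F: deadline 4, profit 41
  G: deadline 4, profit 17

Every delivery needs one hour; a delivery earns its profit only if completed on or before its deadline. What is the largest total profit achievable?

167

Take jobs in profit order; each goes to the latest open slot no later than its deadline.
By profit: C(d2,52), A(d2,47), F(d4,41), B(d2,32), E(d3,27), D(d3,26), G(d4,17)
C→slot 2; A→slot 1; F→slot 4; B skipped; E→slot 3; D skipped; G skipped.
Profit = 47 + 52 + 27 + 41 = 167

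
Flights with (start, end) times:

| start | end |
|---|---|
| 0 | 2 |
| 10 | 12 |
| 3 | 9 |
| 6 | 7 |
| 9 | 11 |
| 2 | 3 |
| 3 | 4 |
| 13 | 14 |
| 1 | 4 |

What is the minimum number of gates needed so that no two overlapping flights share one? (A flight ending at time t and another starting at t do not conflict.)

starts: [0, 1, 2, 3, 3, 6, 9, 10, 13]
ends:   [2, 3, 4, 4, 7, 9, 11, 12, 14]
s0→1 s1→2 e2→1 s2→2 e3→1 s3→2 s3→3  — peak 3.

3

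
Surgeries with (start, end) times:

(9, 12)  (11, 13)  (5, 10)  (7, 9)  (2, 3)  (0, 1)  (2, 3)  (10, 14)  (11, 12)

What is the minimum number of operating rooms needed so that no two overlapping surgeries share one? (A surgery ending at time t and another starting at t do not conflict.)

The answer is the maximum number of intervals overlapping at any instant.
starts: [0, 2, 2, 5, 7, 9, 10, 11, 11]
ends:   [1, 3, 3, 9, 10, 12, 12, 13, 14]
s0→1 e1→0 s2→1 s2→2 e3→1 e3→0 s5→1 s7→2 e9→1 s9→2 e10→1 s10→2 s11→3 s11→4  — peak 4.

4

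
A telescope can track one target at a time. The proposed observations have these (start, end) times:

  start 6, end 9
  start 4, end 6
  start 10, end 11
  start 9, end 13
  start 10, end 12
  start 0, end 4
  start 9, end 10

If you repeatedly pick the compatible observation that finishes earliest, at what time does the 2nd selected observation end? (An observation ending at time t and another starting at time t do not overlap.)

6

Greedy by earliest finish: after sorting by end time, pick each interval compatible with the last pick.
Sorted by end: (0,4)  (4,6)  (6,9)  (9,10)  (10,11)  (10,12)  (9,13)
take (0,4); take (4,6); take (6,9); take (9,10); take (10,11); skip (10,12).
Selected: (0,4) (4,6) (6,9) (9,10) (10,11)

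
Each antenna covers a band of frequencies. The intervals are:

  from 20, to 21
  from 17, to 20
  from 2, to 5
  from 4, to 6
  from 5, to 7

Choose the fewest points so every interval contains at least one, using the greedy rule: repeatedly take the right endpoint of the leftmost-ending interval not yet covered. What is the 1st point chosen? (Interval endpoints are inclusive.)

Process intervals by earliest right end; each time one isn't hit yet, stab at its right endpoint.
Sorted: [2,5] [4,6] [5,7] [17,20] [20,21]
{[2,5],[4,6],[5,7]} hit by 5; {[17,20],[20,21]} hit by 20.
Points: 5, 20 (2 total).

5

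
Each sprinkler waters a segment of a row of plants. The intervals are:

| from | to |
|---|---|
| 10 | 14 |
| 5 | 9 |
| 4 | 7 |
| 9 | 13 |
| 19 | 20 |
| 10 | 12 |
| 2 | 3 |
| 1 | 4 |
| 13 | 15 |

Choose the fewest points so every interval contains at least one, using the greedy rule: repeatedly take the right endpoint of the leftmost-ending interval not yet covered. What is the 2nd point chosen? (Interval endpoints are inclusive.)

By right end: [2,3]  [1,4]  [4,7]  [5,9]  [10,12]  [9,13]  [10,14]  [13,15]  [19,20]
[2,3] uncovered → point at 3; [4,7] uncovered → point at 7; [10,12] uncovered → point at 12; [13,15] uncovered → point at 15; [19,20] uncovered → point at 20.
Points: 3, 7, 12, 15, 20 (5 total).

7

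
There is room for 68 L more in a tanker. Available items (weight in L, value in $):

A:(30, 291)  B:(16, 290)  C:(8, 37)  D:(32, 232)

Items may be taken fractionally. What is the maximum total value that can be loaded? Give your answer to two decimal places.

740.50

Ratios (sorted): B 18.12, A 9.70, D 7.25, C 4.62
take B (16 @ 290); take A (30 @ 291); take 22/32 of D → 159.50. Capacity used 68/68.
Total value = 740.50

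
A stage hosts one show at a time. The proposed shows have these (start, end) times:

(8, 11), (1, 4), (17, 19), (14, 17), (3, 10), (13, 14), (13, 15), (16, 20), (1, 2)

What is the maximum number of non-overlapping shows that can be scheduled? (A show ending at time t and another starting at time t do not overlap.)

Greedy by earliest finish: after sorting by end time, pick each interval compatible with the last pick.
By end time: (1,2), (1,4), (3,10), (8,11), (13,14), (13,15), (14,17), (17,19), (16,20).
Pick (1,2); next start ≥ 2 → (3,10); next start ≥ 10 → (13,14); next start ≥ 14 → (14,17); next start ≥ 17 → (17,19).
Selected 5 shows.

5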